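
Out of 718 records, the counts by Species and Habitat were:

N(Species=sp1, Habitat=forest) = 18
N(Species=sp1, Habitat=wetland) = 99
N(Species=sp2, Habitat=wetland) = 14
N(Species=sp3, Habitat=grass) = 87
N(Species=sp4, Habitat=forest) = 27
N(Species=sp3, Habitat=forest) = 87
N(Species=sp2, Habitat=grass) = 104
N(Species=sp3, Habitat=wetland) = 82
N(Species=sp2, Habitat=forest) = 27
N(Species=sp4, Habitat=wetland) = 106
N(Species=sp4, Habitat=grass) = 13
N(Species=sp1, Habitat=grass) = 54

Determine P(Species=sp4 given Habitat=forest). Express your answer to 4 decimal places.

0.1698

Total with Habitat=forest: 18 + 27 + 87 + 27 = 159.
P(Species=sp4 | Habitat=forest) = 27/159 = 0.1698.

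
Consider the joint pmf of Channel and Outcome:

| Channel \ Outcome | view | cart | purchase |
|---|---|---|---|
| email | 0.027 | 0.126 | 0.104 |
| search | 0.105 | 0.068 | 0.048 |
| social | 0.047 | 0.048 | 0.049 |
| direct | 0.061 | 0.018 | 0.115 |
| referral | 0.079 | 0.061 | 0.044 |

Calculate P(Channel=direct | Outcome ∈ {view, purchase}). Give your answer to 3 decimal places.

P(Outcome=view) = 0.027 + 0.105 + 0.047 + 0.061 + 0.079 = 0.319.
P(Outcome=purchase) = 0.104 + 0.048 + 0.049 + 0.115 + 0.044 = 0.360.
P(Outcome ∈ {view, purchase}) = 0.319 + 0.360 = 0.679; P(Channel=direct, Outcome ∈ {view, purchase}) = 0.061 + 0.115 = 0.176.
P(Channel=direct | Outcome ∈ {view, purchase}) = 0.176/0.679 = 0.259.

0.259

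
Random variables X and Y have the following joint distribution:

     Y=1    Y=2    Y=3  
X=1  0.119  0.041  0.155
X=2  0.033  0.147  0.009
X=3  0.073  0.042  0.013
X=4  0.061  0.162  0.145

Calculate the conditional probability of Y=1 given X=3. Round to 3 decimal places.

P(X=3) = 0.073 + 0.042 + 0.013 = 0.128.
P(Y=1 | X=3) = 0.073/0.128 = 0.570.

0.570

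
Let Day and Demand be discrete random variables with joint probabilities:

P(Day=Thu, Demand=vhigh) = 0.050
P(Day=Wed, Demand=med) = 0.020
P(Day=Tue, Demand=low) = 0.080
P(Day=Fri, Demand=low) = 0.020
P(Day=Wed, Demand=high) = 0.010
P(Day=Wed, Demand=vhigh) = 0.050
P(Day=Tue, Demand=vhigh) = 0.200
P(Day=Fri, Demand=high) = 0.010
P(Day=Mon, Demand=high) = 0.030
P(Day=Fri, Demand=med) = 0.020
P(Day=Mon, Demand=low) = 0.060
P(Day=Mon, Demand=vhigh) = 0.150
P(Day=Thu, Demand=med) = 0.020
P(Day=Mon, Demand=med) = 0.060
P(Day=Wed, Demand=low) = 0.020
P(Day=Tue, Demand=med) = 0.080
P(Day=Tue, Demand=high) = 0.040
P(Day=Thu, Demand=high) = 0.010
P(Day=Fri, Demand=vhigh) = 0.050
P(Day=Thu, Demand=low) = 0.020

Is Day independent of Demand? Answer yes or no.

yes

Every cell satisfies P(Day,Demand) = P(Day)·P(Demand). For instance P(Day=Wed) = 0.100, P(Demand=low) = 0.200, and 0.100×0.200 = 0.020 matches the joint entry. So Day and Demand are independent.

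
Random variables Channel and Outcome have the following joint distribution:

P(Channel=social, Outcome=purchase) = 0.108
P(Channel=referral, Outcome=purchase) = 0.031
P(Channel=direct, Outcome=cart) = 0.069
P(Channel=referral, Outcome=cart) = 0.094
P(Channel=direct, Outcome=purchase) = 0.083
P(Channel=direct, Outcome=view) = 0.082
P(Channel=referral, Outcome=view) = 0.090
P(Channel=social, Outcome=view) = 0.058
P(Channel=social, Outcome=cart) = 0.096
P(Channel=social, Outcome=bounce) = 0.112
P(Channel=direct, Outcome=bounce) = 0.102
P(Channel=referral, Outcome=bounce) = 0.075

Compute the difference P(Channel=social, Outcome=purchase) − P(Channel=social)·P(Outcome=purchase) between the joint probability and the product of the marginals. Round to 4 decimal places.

P(Channel=social) = 0.112 + 0.058 + 0.096 + 0.108 = 0.374.
P(Outcome=purchase) = 0.108 + 0.083 + 0.031 = 0.222.
P(Channel=social, Outcome=purchase) − P(Channel=social)P(Outcome=purchase) = 0.108 − 0.374×0.222 = 0.0250.

0.0250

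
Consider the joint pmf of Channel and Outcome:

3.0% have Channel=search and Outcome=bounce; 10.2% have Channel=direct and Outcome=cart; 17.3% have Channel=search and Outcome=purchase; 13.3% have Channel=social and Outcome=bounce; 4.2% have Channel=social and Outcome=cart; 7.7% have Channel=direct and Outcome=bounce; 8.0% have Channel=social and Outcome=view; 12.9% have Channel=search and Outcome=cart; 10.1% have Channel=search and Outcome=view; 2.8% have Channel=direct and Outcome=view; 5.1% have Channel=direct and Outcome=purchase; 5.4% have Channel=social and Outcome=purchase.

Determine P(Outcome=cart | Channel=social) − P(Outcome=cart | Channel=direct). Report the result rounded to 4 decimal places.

-0.2594

P(Channel=social) = 0.133 + 0.080 + 0.042 + 0.054 = 0.309; P(Outcome=cart | Channel=social) = 0.042/0.309 = 0.13592.
P(Channel=direct) = 0.077 + 0.028 + 0.102 + 0.051 = 0.258; P(Outcome=cart | Channel=direct) = 0.102/0.258 = 0.39535.
Difference = -0.2594.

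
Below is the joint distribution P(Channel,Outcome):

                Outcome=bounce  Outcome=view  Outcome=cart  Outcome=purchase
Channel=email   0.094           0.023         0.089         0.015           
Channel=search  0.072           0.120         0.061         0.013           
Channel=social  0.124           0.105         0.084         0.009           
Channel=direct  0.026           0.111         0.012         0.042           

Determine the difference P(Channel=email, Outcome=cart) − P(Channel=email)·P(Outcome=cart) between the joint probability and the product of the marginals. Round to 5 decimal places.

0.03463

P(Channel=email) = 0.094 + 0.023 + 0.089 + 0.015 = 0.221.
P(Outcome=cart) = 0.089 + 0.061 + 0.084 + 0.012 = 0.246.
P(Channel=email, Outcome=cart) − P(Channel=email)P(Outcome=cart) = 0.089 − 0.221×0.246 = 0.03463.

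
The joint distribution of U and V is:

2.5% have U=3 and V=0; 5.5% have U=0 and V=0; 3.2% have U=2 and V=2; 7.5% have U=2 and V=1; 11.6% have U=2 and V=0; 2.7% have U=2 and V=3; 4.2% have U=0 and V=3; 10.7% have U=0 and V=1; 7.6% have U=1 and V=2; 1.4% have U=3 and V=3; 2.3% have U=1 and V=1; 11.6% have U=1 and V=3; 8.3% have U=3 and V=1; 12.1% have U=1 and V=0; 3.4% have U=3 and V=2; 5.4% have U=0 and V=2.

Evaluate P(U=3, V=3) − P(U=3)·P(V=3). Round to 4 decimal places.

P(U=3) = 0.025 + 0.083 + 0.034 + 0.014 = 0.156.
P(V=3) = 0.042 + 0.116 + 0.027 + 0.014 = 0.199.
P(U=3, V=3) − P(U=3)P(V=3) = 0.014 − 0.156×0.199 = -0.0170.

-0.0170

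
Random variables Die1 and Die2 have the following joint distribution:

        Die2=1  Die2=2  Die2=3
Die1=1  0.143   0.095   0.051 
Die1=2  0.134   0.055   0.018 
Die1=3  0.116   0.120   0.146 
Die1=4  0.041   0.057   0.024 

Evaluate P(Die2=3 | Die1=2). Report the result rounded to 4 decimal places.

P(Die1=2) = 0.134 + 0.055 + 0.018 = 0.207.
P(Die2=3 | Die1=2) = 0.018/0.207 = 0.0870.

0.0870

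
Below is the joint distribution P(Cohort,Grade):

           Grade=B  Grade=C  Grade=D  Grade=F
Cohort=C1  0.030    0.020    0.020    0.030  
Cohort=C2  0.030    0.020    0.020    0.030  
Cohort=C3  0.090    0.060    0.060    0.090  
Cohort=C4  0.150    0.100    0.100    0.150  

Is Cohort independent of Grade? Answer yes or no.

Every cell satisfies P(Cohort,Grade) = P(Cohort)·P(Grade). For instance P(Cohort=C2) = 0.100, P(Grade=B) = 0.300, and 0.100×0.300 = 0.030 matches the joint entry. So Cohort and Grade are independent.

yes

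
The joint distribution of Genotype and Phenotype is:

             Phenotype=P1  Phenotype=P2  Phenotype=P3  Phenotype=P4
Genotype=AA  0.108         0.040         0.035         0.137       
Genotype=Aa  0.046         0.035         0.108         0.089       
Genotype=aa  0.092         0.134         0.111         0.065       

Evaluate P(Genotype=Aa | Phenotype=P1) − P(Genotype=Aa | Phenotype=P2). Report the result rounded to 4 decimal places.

0.0195

P(Phenotype=P1) = 0.108 + 0.046 + 0.092 = 0.246; P(Genotype=Aa | Phenotype=P1) = 0.046/0.246 = 0.18699.
P(Phenotype=P2) = 0.040 + 0.035 + 0.134 = 0.209; P(Genotype=Aa | Phenotype=P2) = 0.035/0.209 = 0.16746.
Difference = 0.0195.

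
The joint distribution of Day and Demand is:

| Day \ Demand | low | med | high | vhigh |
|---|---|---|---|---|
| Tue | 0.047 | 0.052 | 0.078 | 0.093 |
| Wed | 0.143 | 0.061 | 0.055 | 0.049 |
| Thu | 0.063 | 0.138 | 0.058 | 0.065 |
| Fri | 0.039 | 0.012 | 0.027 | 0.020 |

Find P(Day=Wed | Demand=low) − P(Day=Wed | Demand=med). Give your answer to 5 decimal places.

0.25779

P(Demand=low) = 0.047 + 0.143 + 0.063 + 0.039 = 0.292; P(Day=Wed | Demand=low) = 0.143/0.292 = 0.489726.
P(Demand=med) = 0.052 + 0.061 + 0.138 + 0.012 = 0.263; P(Day=Wed | Demand=med) = 0.061/0.263 = 0.231939.
Difference = 0.25779.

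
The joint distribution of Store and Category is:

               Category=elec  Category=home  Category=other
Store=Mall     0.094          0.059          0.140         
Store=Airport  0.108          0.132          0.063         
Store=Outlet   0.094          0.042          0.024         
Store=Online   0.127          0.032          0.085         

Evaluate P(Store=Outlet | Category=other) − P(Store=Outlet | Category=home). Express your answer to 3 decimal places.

-0.082

P(Category=other) = 0.140 + 0.063 + 0.024 + 0.085 = 0.312; P(Store=Outlet | Category=other) = 0.024/0.312 = 0.0769.
P(Category=home) = 0.059 + 0.132 + 0.042 + 0.032 = 0.265; P(Store=Outlet | Category=home) = 0.042/0.265 = 0.1585.
Difference = -0.082.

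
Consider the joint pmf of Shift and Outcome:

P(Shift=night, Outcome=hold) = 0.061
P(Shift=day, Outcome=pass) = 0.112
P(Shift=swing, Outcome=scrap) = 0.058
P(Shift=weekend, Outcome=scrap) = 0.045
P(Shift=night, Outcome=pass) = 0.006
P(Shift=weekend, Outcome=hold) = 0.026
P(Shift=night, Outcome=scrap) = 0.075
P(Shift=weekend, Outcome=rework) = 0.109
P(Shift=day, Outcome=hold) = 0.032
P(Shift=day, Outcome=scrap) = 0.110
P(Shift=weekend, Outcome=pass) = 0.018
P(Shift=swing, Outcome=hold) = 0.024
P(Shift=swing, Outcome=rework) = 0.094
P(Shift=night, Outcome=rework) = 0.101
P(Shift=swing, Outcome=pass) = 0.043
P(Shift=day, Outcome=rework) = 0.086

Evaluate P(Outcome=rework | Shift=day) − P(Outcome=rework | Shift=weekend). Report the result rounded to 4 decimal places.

-0.2976

P(Shift=day) = 0.112 + 0.086 + 0.110 + 0.032 = 0.340; P(Outcome=rework | Shift=day) = 0.086/0.340 = 0.25294.
P(Shift=weekend) = 0.018 + 0.109 + 0.045 + 0.026 = 0.198; P(Outcome=rework | Shift=weekend) = 0.109/0.198 = 0.55051.
Difference = -0.2976.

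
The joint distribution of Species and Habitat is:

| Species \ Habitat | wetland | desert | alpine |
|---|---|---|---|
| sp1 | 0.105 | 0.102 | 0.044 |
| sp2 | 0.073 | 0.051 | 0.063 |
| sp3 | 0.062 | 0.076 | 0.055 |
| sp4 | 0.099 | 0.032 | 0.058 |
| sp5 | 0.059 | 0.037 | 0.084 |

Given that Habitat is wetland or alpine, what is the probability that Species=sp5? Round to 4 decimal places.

0.2037

P(Habitat=wetland) = 0.105 + 0.073 + 0.062 + 0.099 + 0.059 = 0.398.
P(Habitat=alpine) = 0.044 + 0.063 + 0.055 + 0.058 + 0.084 = 0.304.
P(Habitat ∈ {wetland, alpine}) = 0.398 + 0.304 = 0.702; P(Species=sp5, Habitat ∈ {wetland, alpine}) = 0.059 + 0.084 = 0.143.
P(Species=sp5 | Habitat ∈ {wetland, alpine}) = 0.143/0.702 = 0.2037.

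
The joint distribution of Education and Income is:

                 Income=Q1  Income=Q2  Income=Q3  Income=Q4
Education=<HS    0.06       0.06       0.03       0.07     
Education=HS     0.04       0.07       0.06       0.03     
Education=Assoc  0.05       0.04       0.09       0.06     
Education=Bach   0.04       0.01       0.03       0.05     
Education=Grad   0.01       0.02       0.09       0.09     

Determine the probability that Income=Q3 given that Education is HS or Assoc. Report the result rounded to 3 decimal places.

P(Education=HS) = 0.04 + 0.07 + 0.06 + 0.03 = 0.20.
P(Education=Assoc) = 0.05 + 0.04 + 0.09 + 0.06 = 0.24.
P(Education ∈ {HS, Assoc}) = 0.20 + 0.24 = 0.44; P(Income=Q3, Education ∈ {HS, Assoc}) = 0.06 + 0.09 = 0.15.
P(Income=Q3 | Education ∈ {HS, Assoc}) = 0.15/0.44 = 0.341.

0.341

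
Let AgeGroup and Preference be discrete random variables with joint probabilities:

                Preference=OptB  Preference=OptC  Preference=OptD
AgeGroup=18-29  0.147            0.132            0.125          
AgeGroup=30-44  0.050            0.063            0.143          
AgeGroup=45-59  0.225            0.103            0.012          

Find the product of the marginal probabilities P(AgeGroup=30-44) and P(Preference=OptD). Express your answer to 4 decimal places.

0.0717

P(AgeGroup=30-44) = 0.050 + 0.063 + 0.143 = 0.256.
P(Preference=OptD) = 0.125 + 0.143 + 0.012 = 0.280.
Product: 0.256 × 0.280 = 0.0717.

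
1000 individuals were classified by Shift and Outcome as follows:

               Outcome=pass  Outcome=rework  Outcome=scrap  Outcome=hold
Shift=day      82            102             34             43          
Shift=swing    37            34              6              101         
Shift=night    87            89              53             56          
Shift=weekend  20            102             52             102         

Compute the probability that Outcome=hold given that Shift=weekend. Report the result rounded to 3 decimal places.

0.370

Total with Shift=weekend: 20 + 102 + 52 + 102 = 276.
P(Outcome=hold | Shift=weekend) = 102/276 = 0.370.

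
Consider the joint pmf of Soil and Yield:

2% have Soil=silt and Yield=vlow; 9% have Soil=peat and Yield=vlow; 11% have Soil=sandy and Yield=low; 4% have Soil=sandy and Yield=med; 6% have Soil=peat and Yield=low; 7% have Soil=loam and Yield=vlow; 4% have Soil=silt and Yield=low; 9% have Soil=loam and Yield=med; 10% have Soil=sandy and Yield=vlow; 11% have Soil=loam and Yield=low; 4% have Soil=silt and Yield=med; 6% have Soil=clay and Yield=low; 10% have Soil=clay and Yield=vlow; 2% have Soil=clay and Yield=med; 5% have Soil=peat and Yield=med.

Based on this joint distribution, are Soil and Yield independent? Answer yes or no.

no

P(Soil=loam) = 0.27 and P(Yield=vlow) = 0.38, so their product is 0.1026, but P(Soil=loam, Yield=vlow) = 0.07. Since these differ, Soil and Yield are not independent.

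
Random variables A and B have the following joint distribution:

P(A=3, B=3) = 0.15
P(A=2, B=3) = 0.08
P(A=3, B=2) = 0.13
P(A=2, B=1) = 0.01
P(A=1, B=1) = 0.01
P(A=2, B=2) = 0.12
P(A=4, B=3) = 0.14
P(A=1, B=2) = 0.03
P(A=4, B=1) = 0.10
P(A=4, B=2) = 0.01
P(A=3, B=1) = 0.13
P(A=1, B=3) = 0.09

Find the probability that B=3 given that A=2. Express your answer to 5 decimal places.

P(A=2) = 0.01 + 0.12 + 0.08 = 0.21.
P(B=3 | A=2) = 0.08/0.21 = 0.38095.

0.38095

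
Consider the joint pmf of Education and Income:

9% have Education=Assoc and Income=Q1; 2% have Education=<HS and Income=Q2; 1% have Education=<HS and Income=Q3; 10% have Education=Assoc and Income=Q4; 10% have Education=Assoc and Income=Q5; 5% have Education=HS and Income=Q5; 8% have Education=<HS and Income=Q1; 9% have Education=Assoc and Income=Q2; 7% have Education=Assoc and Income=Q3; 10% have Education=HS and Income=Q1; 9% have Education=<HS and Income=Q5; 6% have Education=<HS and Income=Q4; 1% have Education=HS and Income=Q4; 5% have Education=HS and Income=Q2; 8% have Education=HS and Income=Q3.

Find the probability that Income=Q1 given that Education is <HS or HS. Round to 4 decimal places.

0.3273

P(Education=<HS) = 0.08 + 0.02 + 0.01 + 0.06 + 0.09 = 0.26.
P(Education=HS) = 0.10 + 0.05 + 0.08 + 0.01 + 0.05 = 0.29.
P(Education ∈ {<HS, HS}) = 0.26 + 0.29 = 0.55; P(Income=Q1, Education ∈ {<HS, HS}) = 0.08 + 0.10 = 0.18.
P(Income=Q1 | Education ∈ {<HS, HS}) = 0.18/0.55 = 0.3273.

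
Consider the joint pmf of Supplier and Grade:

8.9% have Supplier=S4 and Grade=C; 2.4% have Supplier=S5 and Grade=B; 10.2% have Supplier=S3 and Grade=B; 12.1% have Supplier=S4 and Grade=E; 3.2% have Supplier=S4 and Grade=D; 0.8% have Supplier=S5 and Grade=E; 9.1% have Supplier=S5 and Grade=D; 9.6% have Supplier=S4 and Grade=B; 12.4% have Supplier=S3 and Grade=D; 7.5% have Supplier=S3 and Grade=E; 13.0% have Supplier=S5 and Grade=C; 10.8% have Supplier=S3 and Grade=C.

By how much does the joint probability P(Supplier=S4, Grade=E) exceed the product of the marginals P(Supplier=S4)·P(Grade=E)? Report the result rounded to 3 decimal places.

P(Supplier=S4) = 0.096 + 0.089 + 0.032 + 0.121 = 0.338.
P(Grade=E) = 0.075 + 0.121 + 0.008 = 0.204.
P(Supplier=S4, Grade=E) − P(Supplier=S4)P(Grade=E) = 0.121 − 0.338×0.204 = 0.052.

0.052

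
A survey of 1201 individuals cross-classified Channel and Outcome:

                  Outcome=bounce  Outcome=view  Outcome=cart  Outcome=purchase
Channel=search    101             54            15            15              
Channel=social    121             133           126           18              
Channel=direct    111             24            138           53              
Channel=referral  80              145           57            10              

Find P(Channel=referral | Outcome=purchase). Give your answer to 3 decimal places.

Total with Outcome=purchase: 15 + 18 + 53 + 10 = 96.
P(Channel=referral | Outcome=purchase) = 10/96 = 0.104.

0.104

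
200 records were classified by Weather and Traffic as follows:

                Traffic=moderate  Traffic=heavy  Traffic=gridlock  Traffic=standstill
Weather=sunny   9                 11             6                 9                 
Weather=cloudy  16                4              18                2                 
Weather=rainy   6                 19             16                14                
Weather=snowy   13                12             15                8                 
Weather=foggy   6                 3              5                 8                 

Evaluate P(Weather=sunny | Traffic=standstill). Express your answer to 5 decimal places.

Total with Traffic=standstill: 9 + 2 + 14 + 8 + 8 = 41.
P(Weather=sunny | Traffic=standstill) = 9/41 = 0.21951.

0.21951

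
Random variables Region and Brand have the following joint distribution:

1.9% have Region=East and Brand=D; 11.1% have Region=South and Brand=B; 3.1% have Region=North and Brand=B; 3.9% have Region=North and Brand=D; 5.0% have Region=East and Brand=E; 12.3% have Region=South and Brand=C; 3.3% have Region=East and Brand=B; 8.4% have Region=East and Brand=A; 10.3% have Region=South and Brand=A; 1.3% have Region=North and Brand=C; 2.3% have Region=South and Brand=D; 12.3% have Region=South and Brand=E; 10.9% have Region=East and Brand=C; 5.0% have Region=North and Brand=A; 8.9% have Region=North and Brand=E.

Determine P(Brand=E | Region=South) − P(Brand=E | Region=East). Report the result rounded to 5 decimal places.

0.08517

P(Region=South) = 0.103 + 0.111 + 0.123 + 0.023 + 0.123 = 0.483; P(Brand=E | Region=South) = 0.123/0.483 = 0.254658.
P(Region=East) = 0.084 + 0.033 + 0.109 + 0.019 + 0.050 = 0.295; P(Brand=E | Region=East) = 0.050/0.295 = 0.169492.
Difference = 0.08517.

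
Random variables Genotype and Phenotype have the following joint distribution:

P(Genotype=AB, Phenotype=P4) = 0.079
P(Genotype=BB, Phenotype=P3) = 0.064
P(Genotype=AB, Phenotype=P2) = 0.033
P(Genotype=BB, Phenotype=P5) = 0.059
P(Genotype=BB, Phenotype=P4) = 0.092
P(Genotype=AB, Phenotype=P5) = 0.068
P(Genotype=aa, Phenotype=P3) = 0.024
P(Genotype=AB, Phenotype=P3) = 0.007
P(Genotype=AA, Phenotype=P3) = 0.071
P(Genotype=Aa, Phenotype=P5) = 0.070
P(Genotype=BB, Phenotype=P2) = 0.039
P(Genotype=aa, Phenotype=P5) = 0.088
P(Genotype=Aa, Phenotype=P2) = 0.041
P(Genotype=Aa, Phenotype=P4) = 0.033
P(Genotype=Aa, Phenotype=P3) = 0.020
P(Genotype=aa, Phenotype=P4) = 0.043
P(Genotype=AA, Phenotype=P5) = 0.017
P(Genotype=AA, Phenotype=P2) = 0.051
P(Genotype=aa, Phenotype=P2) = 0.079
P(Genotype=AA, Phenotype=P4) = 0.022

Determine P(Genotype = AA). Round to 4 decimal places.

P(Genotype=AA) = 0.051 + 0.071 + 0.022 + 0.017 = 0.161.

0.1610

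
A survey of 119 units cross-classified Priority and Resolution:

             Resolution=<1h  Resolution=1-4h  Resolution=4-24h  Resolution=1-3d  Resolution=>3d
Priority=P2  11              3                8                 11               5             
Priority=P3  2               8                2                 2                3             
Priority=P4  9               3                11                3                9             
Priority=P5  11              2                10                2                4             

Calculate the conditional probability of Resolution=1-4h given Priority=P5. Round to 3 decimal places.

0.069

Total with Priority=P5: 11 + 2 + 10 + 2 + 4 = 29.
P(Resolution=1-4h | Priority=P5) = 2/29 = 0.069.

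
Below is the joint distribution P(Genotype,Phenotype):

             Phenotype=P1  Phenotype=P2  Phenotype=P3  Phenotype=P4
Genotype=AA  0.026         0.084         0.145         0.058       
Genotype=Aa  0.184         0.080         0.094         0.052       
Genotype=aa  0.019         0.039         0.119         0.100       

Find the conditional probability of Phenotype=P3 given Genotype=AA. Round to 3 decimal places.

P(Genotype=AA) = 0.026 + 0.084 + 0.145 + 0.058 = 0.313.
P(Phenotype=P3 | Genotype=AA) = 0.145/0.313 = 0.463.

0.463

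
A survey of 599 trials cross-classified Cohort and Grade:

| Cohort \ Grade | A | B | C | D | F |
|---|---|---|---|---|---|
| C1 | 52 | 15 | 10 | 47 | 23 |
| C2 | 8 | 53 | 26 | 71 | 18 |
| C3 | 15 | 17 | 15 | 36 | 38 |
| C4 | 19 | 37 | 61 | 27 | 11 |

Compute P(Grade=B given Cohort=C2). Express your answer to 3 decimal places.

0.301

Total with Cohort=C2: 8 + 53 + 26 + 71 + 18 = 176.
P(Grade=B | Cohort=C2) = 53/176 = 0.301.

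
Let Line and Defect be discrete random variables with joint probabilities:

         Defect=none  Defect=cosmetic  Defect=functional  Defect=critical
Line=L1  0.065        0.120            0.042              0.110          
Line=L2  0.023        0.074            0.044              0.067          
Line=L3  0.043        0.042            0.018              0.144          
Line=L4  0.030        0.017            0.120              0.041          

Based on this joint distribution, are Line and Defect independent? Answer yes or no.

P(Line=L4) = 0.208 and P(Defect=functional) = 0.224, so their product is 0.04659, but P(Line=L4, Defect=functional) = 0.120. Since these differ, Line and Defect are not independent.

no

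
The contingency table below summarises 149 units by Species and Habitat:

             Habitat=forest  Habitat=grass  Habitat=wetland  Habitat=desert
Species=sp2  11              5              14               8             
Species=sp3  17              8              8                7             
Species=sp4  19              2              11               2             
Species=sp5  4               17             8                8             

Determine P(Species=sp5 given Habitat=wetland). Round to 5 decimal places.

Total with Habitat=wetland: 14 + 8 + 11 + 8 = 41.
P(Species=sp5 | Habitat=wetland) = 8/41 = 0.19512.

0.19512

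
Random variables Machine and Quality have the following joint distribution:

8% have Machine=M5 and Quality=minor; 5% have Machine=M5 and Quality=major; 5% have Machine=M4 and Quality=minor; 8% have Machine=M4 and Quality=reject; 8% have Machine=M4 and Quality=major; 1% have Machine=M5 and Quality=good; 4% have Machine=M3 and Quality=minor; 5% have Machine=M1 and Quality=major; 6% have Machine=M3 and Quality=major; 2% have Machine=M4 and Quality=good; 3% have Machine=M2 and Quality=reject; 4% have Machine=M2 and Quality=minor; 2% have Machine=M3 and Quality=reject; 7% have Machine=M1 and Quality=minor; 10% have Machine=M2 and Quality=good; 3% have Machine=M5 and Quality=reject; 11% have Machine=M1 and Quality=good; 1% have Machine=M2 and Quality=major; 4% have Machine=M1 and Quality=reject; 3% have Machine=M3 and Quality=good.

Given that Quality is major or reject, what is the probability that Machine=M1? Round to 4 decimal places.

0.2000

P(Quality=major) = 0.05 + 0.01 + 0.06 + 0.08 + 0.05 = 0.25.
P(Quality=reject) = 0.04 + 0.03 + 0.02 + 0.08 + 0.03 = 0.20.
P(Quality ∈ {major, reject}) = 0.25 + 0.20 = 0.45; P(Machine=M1, Quality ∈ {major, reject}) = 0.05 + 0.04 = 0.09.
P(Machine=M1 | Quality ∈ {major, reject}) = 0.09/0.45 = 0.2000.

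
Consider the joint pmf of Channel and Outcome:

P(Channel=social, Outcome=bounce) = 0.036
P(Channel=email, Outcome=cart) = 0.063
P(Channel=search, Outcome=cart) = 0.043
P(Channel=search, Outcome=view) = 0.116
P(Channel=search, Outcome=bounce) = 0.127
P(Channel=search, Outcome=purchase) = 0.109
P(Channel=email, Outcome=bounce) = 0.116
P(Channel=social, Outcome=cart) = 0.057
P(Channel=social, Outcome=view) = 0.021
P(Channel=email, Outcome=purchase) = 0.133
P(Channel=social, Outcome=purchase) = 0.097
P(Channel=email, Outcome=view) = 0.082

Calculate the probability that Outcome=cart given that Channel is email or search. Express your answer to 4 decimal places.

0.1343

P(Channel=email) = 0.116 + 0.082 + 0.063 + 0.133 = 0.394.
P(Channel=search) = 0.127 + 0.116 + 0.043 + 0.109 = 0.395.
P(Channel ∈ {email, search}) = 0.394 + 0.395 = 0.789; P(Outcome=cart, Channel ∈ {email, search}) = 0.063 + 0.043 = 0.106.
P(Outcome=cart | Channel ∈ {email, search}) = 0.106/0.789 = 0.1343.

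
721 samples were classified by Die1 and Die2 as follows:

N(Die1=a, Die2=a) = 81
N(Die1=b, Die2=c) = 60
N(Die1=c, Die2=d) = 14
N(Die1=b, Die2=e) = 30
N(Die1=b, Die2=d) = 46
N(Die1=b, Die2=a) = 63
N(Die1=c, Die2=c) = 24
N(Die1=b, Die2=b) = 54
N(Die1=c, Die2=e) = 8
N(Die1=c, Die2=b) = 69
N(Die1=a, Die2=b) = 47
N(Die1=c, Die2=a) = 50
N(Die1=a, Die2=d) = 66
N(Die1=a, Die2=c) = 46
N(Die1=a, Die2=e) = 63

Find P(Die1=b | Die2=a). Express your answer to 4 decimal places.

Total with Die2=a: 81 + 63 + 50 = 194.
P(Die1=b | Die2=a) = 63/194 = 0.3247.

0.3247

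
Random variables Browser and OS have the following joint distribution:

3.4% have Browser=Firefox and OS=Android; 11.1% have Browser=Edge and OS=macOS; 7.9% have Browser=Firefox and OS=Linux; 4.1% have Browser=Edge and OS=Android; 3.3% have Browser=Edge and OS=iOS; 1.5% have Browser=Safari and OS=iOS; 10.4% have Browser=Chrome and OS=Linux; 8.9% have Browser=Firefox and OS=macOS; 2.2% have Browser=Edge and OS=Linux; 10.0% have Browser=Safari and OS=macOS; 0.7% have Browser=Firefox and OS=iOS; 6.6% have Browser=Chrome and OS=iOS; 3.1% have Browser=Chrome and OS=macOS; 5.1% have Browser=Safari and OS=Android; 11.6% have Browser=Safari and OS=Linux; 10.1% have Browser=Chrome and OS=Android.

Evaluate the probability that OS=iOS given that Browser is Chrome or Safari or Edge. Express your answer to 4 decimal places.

0.1441

P(Browser=Chrome) = 0.031 + 0.104 + 0.066 + 0.101 = 0.302.
P(Browser=Safari) = 0.100 + 0.116 + 0.015 + 0.051 = 0.282.
P(Browser=Edge) = 0.111 + 0.022 + 0.033 + 0.041 = 0.207.
P(Browser ∈ {Chrome, Safari, Edge}) = 0.302 + 0.282 + 0.207 = 0.791; P(OS=iOS, Browser ∈ {Chrome, Safari, Edge}) = 0.066 + 0.015 + 0.033 = 0.114.
P(OS=iOS | Browser ∈ {Chrome, Safari, Edge}) = 0.114/0.791 = 0.1441.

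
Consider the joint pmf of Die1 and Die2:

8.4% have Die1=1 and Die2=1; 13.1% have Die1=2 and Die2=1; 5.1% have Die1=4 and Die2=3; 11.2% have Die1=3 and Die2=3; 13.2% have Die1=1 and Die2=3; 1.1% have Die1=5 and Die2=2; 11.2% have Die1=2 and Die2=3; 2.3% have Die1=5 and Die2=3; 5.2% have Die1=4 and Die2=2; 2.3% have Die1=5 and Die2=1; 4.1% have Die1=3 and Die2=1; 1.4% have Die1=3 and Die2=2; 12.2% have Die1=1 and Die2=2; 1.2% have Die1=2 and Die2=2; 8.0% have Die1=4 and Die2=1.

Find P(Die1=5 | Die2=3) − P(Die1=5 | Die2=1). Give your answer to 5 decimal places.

-0.01058

P(Die2=3) = 0.132 + 0.112 + 0.112 + 0.051 + 0.023 = 0.430; P(Die1=5 | Die2=3) = 0.023/0.430 = 0.053488.
P(Die2=1) = 0.084 + 0.131 + 0.041 + 0.080 + 0.023 = 0.359; P(Die1=5 | Die2=1) = 0.023/0.359 = 0.064067.
Difference = -0.01058.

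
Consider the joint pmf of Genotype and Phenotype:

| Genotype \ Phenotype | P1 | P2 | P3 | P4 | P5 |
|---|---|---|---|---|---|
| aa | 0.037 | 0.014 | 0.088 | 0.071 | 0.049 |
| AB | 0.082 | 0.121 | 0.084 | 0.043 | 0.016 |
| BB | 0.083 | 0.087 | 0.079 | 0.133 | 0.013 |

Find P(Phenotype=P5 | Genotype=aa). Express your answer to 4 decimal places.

P(Genotype=aa) = 0.037 + 0.014 + 0.088 + 0.071 + 0.049 = 0.259.
P(Phenotype=P5 | Genotype=aa) = 0.049/0.259 = 0.1892.

0.1892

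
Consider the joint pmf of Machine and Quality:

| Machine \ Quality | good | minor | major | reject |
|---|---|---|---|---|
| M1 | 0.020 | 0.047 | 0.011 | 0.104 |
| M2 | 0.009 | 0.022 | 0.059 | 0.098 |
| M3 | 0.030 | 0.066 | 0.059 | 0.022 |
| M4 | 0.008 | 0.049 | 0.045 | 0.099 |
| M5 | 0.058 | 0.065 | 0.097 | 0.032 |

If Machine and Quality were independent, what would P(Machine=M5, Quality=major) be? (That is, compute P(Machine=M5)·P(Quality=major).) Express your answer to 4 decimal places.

0.0683

P(Machine=M5) = 0.058 + 0.065 + 0.097 + 0.032 = 0.252.
P(Quality=major) = 0.011 + 0.059 + 0.059 + 0.045 + 0.097 = 0.271.
Product: 0.252 × 0.271 = 0.0683.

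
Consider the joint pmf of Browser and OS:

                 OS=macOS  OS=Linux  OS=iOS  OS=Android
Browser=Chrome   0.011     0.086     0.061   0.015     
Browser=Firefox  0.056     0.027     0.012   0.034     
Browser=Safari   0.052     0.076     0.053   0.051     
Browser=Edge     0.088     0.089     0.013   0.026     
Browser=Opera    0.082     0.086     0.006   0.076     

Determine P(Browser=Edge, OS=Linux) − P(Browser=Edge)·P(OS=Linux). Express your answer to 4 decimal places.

P(Browser=Edge) = 0.088 + 0.089 + 0.013 + 0.026 = 0.216.
P(OS=Linux) = 0.086 + 0.027 + 0.076 + 0.089 + 0.086 = 0.364.
P(Browser=Edge, OS=Linux) − P(Browser=Edge)P(OS=Linux) = 0.089 − 0.216×0.364 = 0.0104.

0.0104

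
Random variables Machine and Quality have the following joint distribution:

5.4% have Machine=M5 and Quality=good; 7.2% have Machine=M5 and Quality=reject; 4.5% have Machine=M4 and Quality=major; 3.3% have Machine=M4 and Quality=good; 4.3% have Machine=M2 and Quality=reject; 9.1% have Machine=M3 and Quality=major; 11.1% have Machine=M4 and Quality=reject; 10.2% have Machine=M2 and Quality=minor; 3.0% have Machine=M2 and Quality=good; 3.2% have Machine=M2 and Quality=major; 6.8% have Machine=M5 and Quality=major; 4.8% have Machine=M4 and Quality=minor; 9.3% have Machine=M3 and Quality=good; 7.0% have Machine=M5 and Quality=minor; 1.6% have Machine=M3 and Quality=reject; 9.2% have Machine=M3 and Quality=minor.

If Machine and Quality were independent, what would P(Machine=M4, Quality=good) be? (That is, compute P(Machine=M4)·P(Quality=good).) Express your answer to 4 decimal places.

0.0498

P(Machine=M4) = 0.033 + 0.048 + 0.045 + 0.111 = 0.237.
P(Quality=good) = 0.030 + 0.093 + 0.033 + 0.054 = 0.210.
Product: 0.237 × 0.210 = 0.0498.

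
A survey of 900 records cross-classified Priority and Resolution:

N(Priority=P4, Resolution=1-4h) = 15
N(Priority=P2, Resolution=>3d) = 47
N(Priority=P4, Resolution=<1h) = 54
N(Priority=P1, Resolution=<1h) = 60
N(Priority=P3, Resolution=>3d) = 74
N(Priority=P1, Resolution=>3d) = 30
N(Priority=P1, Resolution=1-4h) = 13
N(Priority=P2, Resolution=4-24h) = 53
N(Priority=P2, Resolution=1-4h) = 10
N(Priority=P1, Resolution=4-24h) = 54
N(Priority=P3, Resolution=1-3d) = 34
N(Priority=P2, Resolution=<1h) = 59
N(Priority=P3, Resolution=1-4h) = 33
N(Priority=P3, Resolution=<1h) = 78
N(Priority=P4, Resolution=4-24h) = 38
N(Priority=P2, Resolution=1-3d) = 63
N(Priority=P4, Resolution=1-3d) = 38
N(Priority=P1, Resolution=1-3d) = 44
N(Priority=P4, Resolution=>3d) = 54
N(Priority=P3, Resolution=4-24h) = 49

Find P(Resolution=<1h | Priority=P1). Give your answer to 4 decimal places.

0.2985

Total with Priority=P1: 60 + 13 + 54 + 44 + 30 = 201.
P(Resolution=<1h | Priority=P1) = 60/201 = 0.2985.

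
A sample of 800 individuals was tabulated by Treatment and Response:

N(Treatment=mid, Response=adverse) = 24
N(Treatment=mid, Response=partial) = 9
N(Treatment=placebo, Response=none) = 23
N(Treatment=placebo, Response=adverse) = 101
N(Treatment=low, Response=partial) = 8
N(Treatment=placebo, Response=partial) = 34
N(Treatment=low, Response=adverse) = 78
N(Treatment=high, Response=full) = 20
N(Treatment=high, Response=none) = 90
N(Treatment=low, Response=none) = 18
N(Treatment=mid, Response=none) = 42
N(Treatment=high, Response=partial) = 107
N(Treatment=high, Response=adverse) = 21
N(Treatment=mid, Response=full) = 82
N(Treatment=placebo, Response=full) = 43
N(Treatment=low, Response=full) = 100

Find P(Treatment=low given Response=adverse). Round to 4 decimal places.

0.3482

Total with Response=adverse: 101 + 78 + 24 + 21 = 224.
P(Treatment=low | Response=adverse) = 78/224 = 0.3482.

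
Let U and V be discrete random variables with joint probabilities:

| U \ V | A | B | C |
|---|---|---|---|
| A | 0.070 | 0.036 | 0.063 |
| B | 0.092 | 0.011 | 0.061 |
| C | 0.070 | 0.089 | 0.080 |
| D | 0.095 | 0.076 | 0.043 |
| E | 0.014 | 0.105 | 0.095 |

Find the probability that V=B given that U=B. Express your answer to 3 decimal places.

P(U=B) = 0.092 + 0.011 + 0.061 = 0.164.
P(V=B | U=B) = 0.011/0.164 = 0.067.

0.067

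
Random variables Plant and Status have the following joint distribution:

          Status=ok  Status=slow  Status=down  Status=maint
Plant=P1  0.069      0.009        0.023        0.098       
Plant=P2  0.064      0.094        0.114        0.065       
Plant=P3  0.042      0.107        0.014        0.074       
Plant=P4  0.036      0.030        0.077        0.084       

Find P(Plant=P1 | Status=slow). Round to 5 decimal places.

0.03750

P(Status=slow) = 0.009 + 0.094 + 0.107 + 0.030 = 0.240.
P(Plant=P1 | Status=slow) = 0.009/0.240 = 0.03750.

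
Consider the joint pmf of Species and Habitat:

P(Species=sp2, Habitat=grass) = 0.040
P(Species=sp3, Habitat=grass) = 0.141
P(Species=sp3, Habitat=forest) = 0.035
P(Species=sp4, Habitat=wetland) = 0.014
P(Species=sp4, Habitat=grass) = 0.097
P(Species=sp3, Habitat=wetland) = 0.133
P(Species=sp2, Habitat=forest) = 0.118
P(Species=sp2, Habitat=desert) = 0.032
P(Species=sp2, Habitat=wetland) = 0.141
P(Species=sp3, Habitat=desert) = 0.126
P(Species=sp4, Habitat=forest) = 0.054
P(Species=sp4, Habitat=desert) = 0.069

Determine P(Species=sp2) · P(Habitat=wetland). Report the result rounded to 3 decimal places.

P(Species=sp2) = 0.118 + 0.040 + 0.141 + 0.032 = 0.331.
P(Habitat=wetland) = 0.141 + 0.133 + 0.014 = 0.288.
Product: 0.331 × 0.288 = 0.095.

0.095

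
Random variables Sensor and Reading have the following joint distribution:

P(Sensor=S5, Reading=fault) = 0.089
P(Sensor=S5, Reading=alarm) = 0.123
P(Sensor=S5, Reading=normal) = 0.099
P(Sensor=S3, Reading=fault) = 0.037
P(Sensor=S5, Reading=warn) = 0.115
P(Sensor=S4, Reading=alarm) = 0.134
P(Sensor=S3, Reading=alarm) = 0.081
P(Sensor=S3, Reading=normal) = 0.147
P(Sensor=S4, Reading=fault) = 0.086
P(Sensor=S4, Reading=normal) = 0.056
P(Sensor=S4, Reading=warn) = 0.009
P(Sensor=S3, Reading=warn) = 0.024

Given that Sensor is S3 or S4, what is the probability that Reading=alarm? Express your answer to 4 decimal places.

P(Sensor=S3) = 0.147 + 0.024 + 0.081 + 0.037 = 0.289.
P(Sensor=S4) = 0.056 + 0.009 + 0.134 + 0.086 = 0.285.
P(Sensor ∈ {S3, S4}) = 0.289 + 0.285 = 0.574; P(Reading=alarm, Sensor ∈ {S3, S4}) = 0.081 + 0.134 = 0.215.
P(Reading=alarm | Sensor ∈ {S3, S4}) = 0.215/0.574 = 0.3746.

0.3746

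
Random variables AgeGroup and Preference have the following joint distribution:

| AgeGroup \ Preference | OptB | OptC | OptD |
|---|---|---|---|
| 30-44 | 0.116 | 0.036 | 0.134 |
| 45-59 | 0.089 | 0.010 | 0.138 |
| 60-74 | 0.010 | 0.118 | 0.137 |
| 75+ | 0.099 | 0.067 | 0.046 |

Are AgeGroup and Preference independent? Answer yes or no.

P(AgeGroup=60-74) = 0.265 and P(Preference=OptB) = 0.314, so their product is 0.08321, but P(AgeGroup=60-74, Preference=OptB) = 0.010. Since these differ, AgeGroup and Preference are not independent.

no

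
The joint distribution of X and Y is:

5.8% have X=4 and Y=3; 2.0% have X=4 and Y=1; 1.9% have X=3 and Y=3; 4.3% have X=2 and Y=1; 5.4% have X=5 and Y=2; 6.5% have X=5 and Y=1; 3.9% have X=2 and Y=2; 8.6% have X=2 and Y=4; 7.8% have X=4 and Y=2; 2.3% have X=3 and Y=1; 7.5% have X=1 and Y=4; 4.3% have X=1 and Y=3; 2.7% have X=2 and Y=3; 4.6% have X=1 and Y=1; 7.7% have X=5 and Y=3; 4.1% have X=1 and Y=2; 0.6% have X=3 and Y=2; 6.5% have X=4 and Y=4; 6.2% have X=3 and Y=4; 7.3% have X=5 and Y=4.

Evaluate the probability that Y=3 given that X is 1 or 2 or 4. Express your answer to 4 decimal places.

0.2061

P(X=1) = 0.046 + 0.041 + 0.043 + 0.075 = 0.205.
P(X=2) = 0.043 + 0.039 + 0.027 + 0.086 = 0.195.
P(X=4) = 0.020 + 0.078 + 0.058 + 0.065 = 0.221.
P(X ∈ {1, 2, 4}) = 0.205 + 0.195 + 0.221 = 0.621; P(Y=3, X ∈ {1, 2, 4}) = 0.043 + 0.027 + 0.058 = 0.128.
P(Y=3 | X ∈ {1, 2, 4}) = 0.128/0.621 = 0.2061.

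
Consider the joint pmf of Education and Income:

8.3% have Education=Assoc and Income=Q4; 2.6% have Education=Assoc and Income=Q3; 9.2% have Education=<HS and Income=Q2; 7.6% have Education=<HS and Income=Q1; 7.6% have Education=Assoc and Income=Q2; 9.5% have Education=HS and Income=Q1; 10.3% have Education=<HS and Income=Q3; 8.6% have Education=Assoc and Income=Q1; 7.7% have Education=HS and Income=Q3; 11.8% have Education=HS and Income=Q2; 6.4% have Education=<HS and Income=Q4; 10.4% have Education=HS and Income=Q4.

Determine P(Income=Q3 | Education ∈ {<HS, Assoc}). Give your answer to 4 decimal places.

0.2129

P(Education=<HS) = 0.076 + 0.092 + 0.103 + 0.064 = 0.335.
P(Education=Assoc) = 0.086 + 0.076 + 0.026 + 0.083 = 0.271.
P(Education ∈ {<HS, Assoc}) = 0.335 + 0.271 = 0.606; P(Income=Q3, Education ∈ {<HS, Assoc}) = 0.103 + 0.026 = 0.129.
P(Income=Q3 | Education ∈ {<HS, Assoc}) = 0.129/0.606 = 0.2129.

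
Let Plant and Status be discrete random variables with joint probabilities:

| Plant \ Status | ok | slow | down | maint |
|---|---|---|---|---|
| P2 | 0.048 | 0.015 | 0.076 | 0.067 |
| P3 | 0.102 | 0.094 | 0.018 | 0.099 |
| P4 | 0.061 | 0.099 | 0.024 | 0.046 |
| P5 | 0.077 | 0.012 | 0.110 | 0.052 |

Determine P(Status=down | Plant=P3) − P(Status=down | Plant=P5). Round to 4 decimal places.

P(Plant=P3) = 0.102 + 0.094 + 0.018 + 0.099 = 0.313; P(Status=down | Plant=P3) = 0.018/0.313 = 0.05751.
P(Plant=P5) = 0.077 + 0.012 + 0.110 + 0.052 = 0.251; P(Status=down | Plant=P5) = 0.110/0.251 = 0.43825.
Difference = -0.3807.

-0.3807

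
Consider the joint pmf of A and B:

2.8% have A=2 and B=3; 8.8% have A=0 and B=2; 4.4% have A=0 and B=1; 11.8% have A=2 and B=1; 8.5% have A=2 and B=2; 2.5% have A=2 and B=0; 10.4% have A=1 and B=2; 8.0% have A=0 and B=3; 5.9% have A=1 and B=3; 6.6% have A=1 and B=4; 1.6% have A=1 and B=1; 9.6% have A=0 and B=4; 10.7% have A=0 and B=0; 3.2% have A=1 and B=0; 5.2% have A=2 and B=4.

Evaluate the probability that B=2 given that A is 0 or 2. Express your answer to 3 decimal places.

P(A=0) = 0.107 + 0.044 + 0.088 + 0.080 + 0.096 = 0.415.
P(A=2) = 0.025 + 0.118 + 0.085 + 0.028 + 0.052 = 0.308.
P(A ∈ {0, 2}) = 0.415 + 0.308 = 0.723; P(B=2, A ∈ {0, 2}) = 0.088 + 0.085 = 0.173.
P(B=2 | A ∈ {0, 2}) = 0.173/0.723 = 0.239.

0.239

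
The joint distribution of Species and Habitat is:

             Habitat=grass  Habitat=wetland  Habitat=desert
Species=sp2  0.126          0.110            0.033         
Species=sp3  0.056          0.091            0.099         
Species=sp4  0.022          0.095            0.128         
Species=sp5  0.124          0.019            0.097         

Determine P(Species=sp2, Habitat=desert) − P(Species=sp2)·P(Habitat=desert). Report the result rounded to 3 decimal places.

-0.063

P(Species=sp2) = 0.126 + 0.110 + 0.033 = 0.269.
P(Habitat=desert) = 0.033 + 0.099 + 0.128 + 0.097 = 0.357.
P(Species=sp2, Habitat=desert) − P(Species=sp2)P(Habitat=desert) = 0.033 − 0.269×0.357 = -0.063.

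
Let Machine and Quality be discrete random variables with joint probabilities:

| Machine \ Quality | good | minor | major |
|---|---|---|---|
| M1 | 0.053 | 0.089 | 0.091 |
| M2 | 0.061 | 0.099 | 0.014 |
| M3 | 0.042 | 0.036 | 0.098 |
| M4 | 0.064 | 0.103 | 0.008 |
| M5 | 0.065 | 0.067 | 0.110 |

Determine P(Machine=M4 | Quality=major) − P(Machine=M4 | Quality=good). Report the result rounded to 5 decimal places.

P(Quality=major) = 0.091 + 0.014 + 0.098 + 0.008 + 0.110 = 0.321; P(Machine=M4 | Quality=major) = 0.008/0.321 = 0.024922.
P(Quality=good) = 0.053 + 0.061 + 0.042 + 0.064 + 0.065 = 0.285; P(Machine=M4 | Quality=good) = 0.064/0.285 = 0.224561.
Difference = -0.19964.

-0.19964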